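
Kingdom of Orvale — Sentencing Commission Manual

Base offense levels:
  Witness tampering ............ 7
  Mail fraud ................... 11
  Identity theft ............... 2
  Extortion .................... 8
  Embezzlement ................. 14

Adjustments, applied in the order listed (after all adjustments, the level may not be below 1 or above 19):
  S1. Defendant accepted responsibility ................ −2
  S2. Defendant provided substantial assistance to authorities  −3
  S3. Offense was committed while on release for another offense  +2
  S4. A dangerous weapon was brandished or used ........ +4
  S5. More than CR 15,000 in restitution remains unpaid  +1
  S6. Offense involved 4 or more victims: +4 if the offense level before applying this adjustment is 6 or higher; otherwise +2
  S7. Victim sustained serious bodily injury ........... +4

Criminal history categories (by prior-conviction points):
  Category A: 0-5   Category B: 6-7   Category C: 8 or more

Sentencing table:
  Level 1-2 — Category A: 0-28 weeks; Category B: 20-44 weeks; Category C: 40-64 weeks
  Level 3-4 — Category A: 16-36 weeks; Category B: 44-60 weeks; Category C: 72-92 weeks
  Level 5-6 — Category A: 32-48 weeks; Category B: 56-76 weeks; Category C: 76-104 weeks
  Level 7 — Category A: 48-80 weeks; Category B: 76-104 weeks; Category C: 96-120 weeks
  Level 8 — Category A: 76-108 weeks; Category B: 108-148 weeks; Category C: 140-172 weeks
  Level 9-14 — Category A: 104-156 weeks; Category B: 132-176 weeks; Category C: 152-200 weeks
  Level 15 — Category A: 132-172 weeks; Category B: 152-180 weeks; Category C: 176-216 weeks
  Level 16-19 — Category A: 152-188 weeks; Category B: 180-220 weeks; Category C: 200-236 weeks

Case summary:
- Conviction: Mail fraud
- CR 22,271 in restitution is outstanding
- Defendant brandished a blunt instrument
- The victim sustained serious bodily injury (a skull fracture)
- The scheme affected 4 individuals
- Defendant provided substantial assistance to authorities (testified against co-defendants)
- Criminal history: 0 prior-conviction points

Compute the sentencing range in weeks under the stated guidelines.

Base offense level for mail fraud: 11.
S2 applies: 11 − 3 = 8.
S4 applies: 8 + 4 = 12.
S5 applies: 12 + 1 = 13.
S6 applies (level before this adjustment is 13 ≥ 6, so +4): 13 + 4 = 17.
S7 applies: 17 + 4 = 21.
Level 21 exceeds the maximum of 19; capped at 19.
Final offense level: 19.
Criminal history: 0 prior points → Category A (0-5).
Level 19 falls in the 16-19 band.
Grid: Level 16-19 × Category A = 152-188 weeks.

152-188 weeks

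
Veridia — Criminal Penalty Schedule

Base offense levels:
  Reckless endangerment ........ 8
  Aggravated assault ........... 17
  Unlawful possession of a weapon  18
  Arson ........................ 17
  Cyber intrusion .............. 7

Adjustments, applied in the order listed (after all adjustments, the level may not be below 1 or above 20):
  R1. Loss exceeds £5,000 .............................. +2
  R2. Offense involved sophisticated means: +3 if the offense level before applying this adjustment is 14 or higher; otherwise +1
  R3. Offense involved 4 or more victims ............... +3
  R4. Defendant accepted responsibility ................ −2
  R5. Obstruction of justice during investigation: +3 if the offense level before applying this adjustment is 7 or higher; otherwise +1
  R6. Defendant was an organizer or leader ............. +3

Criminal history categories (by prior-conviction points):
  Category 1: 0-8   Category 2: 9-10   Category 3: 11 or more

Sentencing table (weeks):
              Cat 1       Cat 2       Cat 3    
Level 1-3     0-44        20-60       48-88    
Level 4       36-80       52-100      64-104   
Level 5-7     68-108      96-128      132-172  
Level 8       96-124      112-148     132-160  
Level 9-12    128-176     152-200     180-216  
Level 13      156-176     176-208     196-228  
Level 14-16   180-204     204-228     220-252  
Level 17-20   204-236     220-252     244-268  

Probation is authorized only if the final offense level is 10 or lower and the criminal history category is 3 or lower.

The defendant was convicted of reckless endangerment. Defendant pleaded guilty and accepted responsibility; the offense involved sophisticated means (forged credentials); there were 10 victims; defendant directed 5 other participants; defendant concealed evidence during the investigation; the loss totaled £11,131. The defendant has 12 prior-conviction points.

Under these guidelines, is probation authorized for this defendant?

Base offense level for reckless endangerment: 8.
R1 applies: 8 + 2 = 10.
R2 applies (level before this adjustment is 10 < 14, so +1): 10 + 1 = 11.
R3 applies: 11 + 3 = 14.
R4 applies: 14 − 2 = 12.
R5 applies (level before this adjustment is 12 ≥ 7, so +3): 12 + 3 = 15.
R6 applies: 15 + 3 = 18.
Final offense level: 18.
Criminal history: 12 prior points → Category 3 (11+).
Level 18 falls in the 17-20 band.
Grid: Level 17-20 × Category 3 = 244-268 weeks.
Probation check: level 18 > 10 and category 3 ≤ 3 → not eligible.

No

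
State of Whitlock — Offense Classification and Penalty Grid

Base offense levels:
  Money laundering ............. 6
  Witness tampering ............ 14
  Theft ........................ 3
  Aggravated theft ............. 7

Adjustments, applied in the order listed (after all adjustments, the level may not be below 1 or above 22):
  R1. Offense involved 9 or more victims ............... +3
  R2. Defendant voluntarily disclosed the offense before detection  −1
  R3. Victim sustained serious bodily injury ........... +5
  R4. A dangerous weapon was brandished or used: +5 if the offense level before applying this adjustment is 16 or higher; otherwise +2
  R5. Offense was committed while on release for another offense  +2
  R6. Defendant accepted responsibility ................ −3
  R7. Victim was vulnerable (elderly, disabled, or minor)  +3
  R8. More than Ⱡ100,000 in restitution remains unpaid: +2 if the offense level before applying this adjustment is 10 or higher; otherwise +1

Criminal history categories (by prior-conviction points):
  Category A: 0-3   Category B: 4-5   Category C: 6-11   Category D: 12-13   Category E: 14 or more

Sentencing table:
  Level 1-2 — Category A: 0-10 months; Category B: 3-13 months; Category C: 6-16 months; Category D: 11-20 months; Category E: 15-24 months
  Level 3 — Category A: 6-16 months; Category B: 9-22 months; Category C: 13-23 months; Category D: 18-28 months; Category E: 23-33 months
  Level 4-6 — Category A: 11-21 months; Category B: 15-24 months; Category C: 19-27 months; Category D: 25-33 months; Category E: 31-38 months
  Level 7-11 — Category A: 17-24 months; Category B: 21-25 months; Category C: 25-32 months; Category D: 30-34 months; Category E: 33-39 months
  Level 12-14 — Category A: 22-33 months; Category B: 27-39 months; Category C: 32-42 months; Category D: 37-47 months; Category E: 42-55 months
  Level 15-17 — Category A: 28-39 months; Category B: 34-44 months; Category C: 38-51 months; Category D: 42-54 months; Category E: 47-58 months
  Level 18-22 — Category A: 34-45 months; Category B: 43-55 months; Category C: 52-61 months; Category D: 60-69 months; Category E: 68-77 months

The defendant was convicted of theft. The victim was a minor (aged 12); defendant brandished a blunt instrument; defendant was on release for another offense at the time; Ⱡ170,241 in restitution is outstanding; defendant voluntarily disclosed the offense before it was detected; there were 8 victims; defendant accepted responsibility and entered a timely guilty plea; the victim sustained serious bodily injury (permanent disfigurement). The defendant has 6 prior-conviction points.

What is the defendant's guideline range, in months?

32-42 months

Base offense level for theft: 3.
R2 applies: 3 − 1 = 2.
R3 applies: 2 + 5 = 7.
R4 applies (level before this adjustment is 7 < 16, so +2): 7 + 2 = 9.
R5 applies: 9 + 2 = 11.
R6 applies: 11 − 3 = 8.
R7 applies: 8 + 3 = 11.
R8 applies (level before this adjustment is 11 ≥ 10, so +2): 11 + 2 = 13.
Final offense level: 13.
Criminal history: 6 prior points → Category C (6-11).
Level 13 falls in the 12-14 band.
Grid: Level 12-14 × Category C = 32-42 months.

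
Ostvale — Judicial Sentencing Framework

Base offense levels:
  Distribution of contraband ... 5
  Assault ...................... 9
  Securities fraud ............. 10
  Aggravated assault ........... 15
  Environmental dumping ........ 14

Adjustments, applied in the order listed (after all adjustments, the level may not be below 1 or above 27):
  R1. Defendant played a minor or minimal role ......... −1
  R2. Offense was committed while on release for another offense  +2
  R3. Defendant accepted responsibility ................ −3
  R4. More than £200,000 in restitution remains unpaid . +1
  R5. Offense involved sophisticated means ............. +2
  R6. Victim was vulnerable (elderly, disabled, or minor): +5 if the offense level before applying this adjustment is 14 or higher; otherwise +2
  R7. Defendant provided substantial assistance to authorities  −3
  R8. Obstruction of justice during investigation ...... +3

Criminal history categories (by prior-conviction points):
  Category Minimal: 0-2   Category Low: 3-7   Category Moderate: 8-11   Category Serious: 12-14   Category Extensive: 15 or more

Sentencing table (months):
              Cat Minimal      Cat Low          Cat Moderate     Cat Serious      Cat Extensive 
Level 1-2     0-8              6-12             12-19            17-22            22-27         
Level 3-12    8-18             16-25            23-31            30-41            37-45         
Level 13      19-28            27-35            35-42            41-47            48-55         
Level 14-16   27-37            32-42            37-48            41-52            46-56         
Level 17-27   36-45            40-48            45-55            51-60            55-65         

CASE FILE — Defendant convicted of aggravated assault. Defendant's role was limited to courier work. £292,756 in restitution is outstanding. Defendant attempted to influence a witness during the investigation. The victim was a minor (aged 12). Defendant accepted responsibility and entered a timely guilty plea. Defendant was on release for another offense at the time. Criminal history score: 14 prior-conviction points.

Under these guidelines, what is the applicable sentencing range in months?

51-60 months

Base offense level for aggravated assault: 15.
R1 applies: 15 − 1 = 14.
R2 applies: 14 + 2 = 16.
R3 applies: 16 − 3 = 13.
R4 applies: 13 + 1 = 14.
R6 applies (level before this adjustment is 14 ≥ 14, so +5): 14 + 5 = 19.
R8 applies: 19 + 3 = 22.
Final offense level: 22.
Criminal history: 14 prior points → Category Serious (12-14).
Level 22 falls in the 17-27 band.
Grid: Level 17-27 × Category Serious = 51-60 months.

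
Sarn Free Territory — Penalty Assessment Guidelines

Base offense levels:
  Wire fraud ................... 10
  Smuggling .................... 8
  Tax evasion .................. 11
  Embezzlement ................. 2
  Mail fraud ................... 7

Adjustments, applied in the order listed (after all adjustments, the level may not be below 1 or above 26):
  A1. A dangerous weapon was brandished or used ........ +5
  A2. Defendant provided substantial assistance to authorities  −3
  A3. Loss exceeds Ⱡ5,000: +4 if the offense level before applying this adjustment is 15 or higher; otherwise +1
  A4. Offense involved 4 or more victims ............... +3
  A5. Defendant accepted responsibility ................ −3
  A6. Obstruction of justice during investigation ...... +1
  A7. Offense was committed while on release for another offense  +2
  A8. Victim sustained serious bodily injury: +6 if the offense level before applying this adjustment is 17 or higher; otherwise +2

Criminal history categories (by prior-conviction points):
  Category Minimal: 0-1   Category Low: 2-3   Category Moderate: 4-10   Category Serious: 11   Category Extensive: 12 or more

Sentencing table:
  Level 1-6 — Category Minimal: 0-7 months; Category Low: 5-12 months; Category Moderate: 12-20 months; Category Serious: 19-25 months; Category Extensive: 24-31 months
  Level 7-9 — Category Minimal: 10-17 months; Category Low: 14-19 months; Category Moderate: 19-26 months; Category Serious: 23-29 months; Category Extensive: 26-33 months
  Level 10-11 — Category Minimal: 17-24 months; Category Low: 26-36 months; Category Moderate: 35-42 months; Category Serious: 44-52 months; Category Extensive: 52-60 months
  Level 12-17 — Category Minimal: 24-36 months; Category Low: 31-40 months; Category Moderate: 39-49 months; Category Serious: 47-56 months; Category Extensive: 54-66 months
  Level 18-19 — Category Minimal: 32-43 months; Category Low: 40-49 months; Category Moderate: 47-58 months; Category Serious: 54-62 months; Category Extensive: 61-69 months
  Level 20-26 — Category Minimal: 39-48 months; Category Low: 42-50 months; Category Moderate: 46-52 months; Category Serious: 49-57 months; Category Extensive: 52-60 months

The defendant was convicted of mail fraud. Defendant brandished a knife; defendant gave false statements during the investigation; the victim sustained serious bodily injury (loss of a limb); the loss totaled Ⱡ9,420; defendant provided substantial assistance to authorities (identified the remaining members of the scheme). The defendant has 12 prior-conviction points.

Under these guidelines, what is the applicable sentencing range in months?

54-66 months

Base offense level for mail fraud: 7.
A1 applies: 7 + 5 = 12.
A2 applies: 12 − 3 = 9.
A3 applies (level before this adjustment is 9 < 15, so +1): 9 + 1 = 10.
A5 does not apply.
A6 applies: 10 + 1 = 11.
A7 does not apply.
A8 applies (level before this adjustment is 11 < 17, so +2): 11 + 2 = 13.
Final offense level: 13.
Criminal history: 12 prior points → Category Extensive (12+).
Level 13 falls in the 12-17 band.
Grid: Level 12-17 × Category Extensive = 54-66 months.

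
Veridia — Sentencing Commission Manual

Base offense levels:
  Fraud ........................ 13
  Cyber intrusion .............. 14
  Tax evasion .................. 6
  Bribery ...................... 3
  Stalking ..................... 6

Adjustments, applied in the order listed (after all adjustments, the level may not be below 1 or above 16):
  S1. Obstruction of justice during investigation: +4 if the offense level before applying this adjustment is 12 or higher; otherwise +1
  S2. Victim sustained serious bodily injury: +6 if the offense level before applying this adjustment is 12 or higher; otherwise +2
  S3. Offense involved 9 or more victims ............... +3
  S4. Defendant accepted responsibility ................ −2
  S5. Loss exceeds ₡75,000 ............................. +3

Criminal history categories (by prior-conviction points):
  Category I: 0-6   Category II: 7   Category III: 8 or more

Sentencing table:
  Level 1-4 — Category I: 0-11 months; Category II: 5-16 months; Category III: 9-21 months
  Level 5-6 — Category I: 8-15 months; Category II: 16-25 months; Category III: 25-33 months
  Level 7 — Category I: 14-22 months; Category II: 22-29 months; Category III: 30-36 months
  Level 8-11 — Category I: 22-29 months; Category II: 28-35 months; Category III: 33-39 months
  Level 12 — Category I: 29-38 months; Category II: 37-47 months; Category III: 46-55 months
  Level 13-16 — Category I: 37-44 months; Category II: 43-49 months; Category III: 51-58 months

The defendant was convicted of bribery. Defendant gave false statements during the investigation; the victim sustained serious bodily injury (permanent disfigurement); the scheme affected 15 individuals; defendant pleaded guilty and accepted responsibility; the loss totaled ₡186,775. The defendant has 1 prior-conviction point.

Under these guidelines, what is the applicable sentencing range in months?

22-29 months

Base offense level for bribery: 3.
S1 applies (level before this adjustment is 3 < 12, so +1): 3 + 1 = 4.
S2 applies (level before this adjustment is 4 < 12, so +2): 4 + 2 = 6.
S3 applies: 6 + 3 = 9.
S4 applies: 9 − 2 = 7.
S5 applies: 7 + 3 = 10.
Final offense level: 10.
Criminal history: 1 prior point → Category I (0-6).
Level 10 falls in the 8-11 band.
Grid: Level 8-11 × Category I = 22-29 months.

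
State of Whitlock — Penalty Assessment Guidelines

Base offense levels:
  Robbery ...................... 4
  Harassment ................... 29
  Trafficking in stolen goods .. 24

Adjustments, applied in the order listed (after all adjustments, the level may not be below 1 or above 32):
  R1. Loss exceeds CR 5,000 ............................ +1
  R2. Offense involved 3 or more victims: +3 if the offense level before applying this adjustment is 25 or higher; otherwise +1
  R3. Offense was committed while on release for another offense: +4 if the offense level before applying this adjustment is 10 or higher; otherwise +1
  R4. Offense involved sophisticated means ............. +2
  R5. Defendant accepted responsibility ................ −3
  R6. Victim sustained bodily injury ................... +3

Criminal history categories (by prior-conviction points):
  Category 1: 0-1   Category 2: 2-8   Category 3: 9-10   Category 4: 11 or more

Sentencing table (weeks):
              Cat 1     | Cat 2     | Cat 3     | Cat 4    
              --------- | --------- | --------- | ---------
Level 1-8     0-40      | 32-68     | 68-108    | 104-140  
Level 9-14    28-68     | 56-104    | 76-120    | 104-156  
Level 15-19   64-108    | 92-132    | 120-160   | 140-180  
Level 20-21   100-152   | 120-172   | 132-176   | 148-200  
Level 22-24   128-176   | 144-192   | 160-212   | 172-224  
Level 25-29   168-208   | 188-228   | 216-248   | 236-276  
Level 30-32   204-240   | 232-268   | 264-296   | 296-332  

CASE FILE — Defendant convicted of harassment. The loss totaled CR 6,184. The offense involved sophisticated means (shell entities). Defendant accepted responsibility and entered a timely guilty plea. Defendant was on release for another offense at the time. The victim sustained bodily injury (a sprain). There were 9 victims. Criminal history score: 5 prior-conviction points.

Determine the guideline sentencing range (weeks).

232-268 weeks

Base offense level for harassment: 29.
R1 applies: 29 + 1 = 30.
R2 applies (level before this adjustment is 30 ≥ 25, so +3): 30 + 3 = 33.
R3 applies (level before this adjustment is 33 ≥ 10, so +4): 33 + 4 = 37.
R4 applies: 37 + 2 = 39.
R5 applies: 39 − 3 = 36.
R6 applies: 36 + 3 = 39.
Level 39 exceeds the maximum of 32; capped at 32.
Final offense level: 32.
Criminal history: 5 prior points → Category 2 (2-8).
Level 32 falls in the 30-32 band.
Grid: Level 30-32 × Category 2 = 232-268 weeks.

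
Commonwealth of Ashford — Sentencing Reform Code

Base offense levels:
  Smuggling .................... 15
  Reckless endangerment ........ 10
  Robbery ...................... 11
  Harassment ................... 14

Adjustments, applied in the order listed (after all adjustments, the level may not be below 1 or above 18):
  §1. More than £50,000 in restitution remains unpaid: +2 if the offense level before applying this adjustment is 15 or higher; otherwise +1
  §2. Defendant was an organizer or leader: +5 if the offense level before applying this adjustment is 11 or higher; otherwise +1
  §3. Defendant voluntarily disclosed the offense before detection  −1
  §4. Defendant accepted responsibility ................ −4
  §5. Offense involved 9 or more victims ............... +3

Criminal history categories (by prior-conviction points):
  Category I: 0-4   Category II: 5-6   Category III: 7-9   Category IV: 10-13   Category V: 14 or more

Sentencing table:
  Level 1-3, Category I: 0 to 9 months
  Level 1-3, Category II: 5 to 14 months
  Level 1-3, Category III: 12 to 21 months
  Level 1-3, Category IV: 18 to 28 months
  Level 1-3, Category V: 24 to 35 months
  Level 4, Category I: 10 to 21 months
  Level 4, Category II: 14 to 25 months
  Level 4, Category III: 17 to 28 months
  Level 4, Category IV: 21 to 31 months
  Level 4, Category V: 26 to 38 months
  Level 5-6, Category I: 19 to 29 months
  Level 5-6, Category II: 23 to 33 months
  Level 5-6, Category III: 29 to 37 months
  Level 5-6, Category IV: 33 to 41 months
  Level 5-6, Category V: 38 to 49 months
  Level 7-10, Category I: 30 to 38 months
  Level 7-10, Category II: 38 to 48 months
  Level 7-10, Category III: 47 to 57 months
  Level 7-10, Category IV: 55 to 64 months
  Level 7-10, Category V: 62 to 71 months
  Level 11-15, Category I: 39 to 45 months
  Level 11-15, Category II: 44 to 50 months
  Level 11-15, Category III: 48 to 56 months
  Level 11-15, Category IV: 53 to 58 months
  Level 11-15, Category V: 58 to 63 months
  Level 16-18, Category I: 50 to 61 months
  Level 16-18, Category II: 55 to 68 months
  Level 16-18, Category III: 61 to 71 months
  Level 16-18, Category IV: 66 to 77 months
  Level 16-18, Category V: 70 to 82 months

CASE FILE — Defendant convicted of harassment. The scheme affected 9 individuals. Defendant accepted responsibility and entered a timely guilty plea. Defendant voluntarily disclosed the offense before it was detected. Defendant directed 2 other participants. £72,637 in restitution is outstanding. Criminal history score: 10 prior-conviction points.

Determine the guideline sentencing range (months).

66-77 months

Base offense level for harassment: 14.
§1 applies (level before this adjustment is 14 < 15, so +1): 14 + 1 = 15.
§2 applies (level before this adjustment is 15 ≥ 11, so +5): 15 + 5 = 20.
§3 applies: 20 − 1 = 19.
§4 applies: 19 − 4 = 15.
§5 applies: 15 + 3 = 18.
Final offense level: 18.
Criminal history: 10 prior points → Category IV (10-13).
Level 18 falls in the 16-18 band.
Grid: Level 16-18 × Category IV = 66-77 months.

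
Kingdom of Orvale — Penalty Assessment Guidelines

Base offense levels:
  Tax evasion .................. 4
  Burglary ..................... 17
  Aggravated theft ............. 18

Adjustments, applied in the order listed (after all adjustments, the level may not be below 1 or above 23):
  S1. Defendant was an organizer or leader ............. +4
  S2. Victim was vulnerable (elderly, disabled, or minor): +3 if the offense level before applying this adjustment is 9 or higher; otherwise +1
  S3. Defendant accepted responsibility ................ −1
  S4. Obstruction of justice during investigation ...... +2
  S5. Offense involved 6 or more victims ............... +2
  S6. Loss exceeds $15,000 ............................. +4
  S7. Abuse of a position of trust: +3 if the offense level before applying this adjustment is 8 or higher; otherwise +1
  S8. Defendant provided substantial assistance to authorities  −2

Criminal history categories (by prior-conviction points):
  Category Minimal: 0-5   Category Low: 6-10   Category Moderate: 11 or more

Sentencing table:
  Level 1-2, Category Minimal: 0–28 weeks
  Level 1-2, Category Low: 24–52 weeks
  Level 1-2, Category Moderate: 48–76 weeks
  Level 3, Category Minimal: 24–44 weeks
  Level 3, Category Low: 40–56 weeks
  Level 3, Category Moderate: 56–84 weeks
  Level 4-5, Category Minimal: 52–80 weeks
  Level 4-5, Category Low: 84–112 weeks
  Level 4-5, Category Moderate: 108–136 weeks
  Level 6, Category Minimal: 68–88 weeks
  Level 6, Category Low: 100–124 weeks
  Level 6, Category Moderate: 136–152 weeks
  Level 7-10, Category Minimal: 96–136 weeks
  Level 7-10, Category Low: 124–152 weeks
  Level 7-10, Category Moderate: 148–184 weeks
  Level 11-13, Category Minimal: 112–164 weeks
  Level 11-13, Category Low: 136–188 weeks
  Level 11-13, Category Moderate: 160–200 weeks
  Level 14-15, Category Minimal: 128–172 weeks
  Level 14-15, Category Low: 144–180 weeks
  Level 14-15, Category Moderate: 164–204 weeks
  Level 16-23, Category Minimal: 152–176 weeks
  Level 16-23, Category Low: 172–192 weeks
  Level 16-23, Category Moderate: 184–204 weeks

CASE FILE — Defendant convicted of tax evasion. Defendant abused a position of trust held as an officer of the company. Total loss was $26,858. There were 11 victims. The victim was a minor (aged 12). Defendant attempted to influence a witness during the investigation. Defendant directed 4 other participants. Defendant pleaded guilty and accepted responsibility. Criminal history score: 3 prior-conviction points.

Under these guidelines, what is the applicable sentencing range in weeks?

152-176 weeks

Base offense level for tax evasion: 4.
S1 applies: 4 + 4 = 8.
S2 applies (level before this adjustment is 8 < 9, so +1): 8 + 1 = 9.
S3 applies: 9 − 1 = 8.
S4 applies: 8 + 2 = 10.
S5 applies: 10 + 2 = 12.
S6 applies: 12 + 4 = 16.
S7 applies (level before this adjustment is 16 ≥ 8, so +3): 16 + 3 = 19.
S8 does not apply.
Final offense level: 19.
Criminal history: 3 prior points → Category Minimal (0-5).
Level 19 falls in the 16-23 band.
Grid: Level 16-23 × Category Minimal = 152-176 weeks.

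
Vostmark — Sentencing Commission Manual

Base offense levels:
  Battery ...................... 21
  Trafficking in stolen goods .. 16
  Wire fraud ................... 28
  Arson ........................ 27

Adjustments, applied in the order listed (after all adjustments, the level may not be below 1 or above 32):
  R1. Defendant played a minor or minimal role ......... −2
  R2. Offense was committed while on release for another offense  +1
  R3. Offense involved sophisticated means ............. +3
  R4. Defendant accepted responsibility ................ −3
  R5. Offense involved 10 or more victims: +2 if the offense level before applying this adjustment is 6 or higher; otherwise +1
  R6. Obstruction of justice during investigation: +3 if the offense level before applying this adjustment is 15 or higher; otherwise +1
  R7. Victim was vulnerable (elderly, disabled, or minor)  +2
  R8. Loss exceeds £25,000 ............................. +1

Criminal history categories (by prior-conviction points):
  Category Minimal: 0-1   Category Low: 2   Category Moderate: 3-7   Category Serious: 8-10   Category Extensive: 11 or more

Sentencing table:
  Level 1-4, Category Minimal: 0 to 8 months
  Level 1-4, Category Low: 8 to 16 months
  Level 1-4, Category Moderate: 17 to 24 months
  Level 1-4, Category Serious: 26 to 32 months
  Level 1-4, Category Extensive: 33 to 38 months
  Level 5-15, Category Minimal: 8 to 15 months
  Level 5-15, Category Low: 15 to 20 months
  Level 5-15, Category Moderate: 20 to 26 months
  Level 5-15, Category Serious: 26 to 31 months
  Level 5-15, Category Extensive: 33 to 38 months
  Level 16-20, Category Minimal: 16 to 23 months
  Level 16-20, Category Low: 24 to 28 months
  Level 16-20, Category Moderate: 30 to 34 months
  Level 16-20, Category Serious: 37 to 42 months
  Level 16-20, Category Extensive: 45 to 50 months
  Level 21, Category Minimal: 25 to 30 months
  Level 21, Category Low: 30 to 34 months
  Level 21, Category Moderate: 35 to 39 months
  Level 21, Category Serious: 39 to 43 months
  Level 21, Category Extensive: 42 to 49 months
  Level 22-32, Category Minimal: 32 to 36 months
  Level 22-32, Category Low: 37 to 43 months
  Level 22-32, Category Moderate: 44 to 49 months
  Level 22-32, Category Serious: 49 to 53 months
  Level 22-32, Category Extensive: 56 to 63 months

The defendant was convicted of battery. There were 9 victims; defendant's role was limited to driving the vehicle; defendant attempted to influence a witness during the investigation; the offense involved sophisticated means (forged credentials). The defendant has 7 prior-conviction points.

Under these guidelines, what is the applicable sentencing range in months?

44-49 months

Base offense level for battery: 21.
R1 applies: 21 − 2 = 19.
R3 applies: 19 + 3 = 22.
R4 does not apply.
R6 applies (level before this adjustment is 22 ≥ 15, so +3): 22 + 3 = 25.
R8 does not apply.
Final offense level: 25.
Criminal history: 7 prior points → Category Moderate (3-7).
Level 25 falls in the 22-32 band.
Grid: Level 22-32 × Category Moderate = 44-49 months.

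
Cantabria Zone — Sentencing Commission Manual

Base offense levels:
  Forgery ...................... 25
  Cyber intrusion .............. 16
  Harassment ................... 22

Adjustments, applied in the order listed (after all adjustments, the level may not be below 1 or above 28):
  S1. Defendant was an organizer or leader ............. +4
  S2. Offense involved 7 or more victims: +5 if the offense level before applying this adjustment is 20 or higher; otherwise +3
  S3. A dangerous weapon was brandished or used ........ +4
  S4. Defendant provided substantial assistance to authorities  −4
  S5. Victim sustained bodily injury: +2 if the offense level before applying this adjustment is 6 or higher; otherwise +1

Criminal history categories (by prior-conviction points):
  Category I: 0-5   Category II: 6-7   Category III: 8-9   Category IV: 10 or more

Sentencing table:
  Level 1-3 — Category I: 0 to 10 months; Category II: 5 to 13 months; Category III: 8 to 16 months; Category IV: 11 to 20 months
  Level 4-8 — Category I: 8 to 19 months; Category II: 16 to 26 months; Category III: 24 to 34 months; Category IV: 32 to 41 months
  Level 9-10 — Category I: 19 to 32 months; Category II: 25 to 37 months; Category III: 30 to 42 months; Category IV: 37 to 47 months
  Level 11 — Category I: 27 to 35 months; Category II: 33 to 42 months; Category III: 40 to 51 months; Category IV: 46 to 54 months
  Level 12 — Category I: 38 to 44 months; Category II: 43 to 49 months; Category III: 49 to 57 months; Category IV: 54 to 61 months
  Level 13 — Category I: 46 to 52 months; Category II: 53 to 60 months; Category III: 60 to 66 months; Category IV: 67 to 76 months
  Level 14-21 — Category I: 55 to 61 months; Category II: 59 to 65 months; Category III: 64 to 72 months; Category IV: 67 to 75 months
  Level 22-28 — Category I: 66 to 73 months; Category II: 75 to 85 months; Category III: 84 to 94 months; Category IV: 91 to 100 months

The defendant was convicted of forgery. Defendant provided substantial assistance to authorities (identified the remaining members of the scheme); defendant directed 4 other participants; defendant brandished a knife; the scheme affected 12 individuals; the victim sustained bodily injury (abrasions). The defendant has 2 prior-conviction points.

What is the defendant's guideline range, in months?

66-73 months

Base offense level for forgery: 25.
S1 applies: 25 + 4 = 29.
S2 applies (level before this adjustment is 29 ≥ 20, so +5): 29 + 5 = 34.
S3 applies: 34 + 4 = 38.
S4 applies: 38 − 4 = 34.
S5 applies (level before this adjustment is 34 ≥ 6, so +2): 34 + 2 = 36.
Level 36 exceeds the maximum of 28; capped at 28.
Final offense level: 28.
Criminal history: 2 prior points → Category I (0-5).
Level 28 falls in the 22-28 band.
Grid: Level 22-28 × Category I = 66-73 months.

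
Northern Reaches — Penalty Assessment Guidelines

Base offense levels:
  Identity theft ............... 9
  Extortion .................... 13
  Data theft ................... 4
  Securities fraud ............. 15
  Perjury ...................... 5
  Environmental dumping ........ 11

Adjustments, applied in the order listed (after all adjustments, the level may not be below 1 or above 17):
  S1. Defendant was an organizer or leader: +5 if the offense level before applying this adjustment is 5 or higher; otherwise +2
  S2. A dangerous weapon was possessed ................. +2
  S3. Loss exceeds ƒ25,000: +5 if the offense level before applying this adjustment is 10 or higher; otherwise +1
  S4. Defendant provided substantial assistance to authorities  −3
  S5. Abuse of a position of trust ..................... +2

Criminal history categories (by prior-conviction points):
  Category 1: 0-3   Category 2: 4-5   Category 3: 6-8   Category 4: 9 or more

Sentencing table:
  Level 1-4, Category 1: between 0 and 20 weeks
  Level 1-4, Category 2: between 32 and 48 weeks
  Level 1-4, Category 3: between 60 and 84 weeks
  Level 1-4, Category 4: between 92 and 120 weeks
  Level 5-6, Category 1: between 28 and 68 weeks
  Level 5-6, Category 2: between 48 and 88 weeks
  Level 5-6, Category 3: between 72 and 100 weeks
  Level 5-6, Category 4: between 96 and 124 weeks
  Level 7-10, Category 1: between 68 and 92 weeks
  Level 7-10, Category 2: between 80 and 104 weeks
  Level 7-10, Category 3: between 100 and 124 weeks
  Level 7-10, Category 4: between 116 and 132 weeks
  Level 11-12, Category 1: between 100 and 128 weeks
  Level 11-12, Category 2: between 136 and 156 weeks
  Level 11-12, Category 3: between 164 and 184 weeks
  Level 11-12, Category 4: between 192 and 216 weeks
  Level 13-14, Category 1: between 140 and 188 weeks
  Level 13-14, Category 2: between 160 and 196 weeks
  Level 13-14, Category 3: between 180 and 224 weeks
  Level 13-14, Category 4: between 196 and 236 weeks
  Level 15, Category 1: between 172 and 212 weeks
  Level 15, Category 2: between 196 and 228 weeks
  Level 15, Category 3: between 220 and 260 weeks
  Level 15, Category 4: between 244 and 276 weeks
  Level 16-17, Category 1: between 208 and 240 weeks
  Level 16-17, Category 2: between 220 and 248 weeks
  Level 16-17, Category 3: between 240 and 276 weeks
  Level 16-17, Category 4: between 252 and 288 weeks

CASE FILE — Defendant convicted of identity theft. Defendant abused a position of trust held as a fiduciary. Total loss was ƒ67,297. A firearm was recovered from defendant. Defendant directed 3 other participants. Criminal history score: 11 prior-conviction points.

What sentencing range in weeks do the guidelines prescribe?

252-288 weeks

Base offense level for identity theft: 9.
S1 applies (level before this adjustment is 9 ≥ 5, so +5): 9 + 5 = 14.
S2 applies: 14 + 2 = 16.
S3 applies (level before this adjustment is 16 ≥ 10, so +5): 16 + 5 = 21.
S5 applies: 21 + 2 = 23.
Level 23 exceeds the maximum of 17; capped at 17.
Final offense level: 17.
Criminal history: 11 prior points → Category 4 (9+).
Level 17 falls in the 16-17 band.
Grid: Level 16-17 × Category 4 = 252-288 weeks.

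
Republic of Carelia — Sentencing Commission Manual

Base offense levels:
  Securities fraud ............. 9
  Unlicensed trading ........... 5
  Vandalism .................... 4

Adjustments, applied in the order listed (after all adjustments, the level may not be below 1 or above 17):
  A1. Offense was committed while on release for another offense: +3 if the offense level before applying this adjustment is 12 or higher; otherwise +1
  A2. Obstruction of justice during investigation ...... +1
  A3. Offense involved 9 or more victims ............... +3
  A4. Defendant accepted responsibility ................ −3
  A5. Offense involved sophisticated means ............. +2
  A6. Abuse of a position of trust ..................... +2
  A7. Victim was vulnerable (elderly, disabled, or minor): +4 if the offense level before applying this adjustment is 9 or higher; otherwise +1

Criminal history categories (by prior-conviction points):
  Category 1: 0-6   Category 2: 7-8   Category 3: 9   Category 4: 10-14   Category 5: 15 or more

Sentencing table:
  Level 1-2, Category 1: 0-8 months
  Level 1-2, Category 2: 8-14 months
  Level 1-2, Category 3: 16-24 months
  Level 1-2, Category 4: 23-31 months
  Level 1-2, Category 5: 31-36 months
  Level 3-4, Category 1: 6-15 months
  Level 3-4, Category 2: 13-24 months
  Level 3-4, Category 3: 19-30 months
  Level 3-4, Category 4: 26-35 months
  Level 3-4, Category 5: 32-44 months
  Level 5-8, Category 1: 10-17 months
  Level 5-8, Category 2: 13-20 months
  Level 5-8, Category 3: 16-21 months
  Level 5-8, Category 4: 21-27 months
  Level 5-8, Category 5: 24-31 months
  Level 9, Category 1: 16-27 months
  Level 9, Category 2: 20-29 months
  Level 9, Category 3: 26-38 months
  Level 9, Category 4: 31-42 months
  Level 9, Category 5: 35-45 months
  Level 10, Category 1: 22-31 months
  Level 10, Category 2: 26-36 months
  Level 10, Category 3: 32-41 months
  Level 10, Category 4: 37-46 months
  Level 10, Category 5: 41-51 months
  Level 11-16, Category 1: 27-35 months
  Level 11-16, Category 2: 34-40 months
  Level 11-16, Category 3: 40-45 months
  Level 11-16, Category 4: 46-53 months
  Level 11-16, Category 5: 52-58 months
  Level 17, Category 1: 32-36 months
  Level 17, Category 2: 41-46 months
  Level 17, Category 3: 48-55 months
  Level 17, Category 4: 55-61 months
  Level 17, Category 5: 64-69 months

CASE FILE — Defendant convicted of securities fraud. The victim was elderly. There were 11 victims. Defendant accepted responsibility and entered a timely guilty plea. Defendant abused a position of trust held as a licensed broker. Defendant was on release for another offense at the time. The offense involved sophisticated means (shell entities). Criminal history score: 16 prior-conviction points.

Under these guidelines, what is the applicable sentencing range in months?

Base offense level for securities fraud: 9.
A1 applies (level before this adjustment is 9 < 12, so +1): 9 + 1 = 10.
A2 does not apply.
A3 applies: 10 + 3 = 13.
A4 applies: 13 − 3 = 10.
A5 applies: 10 + 2 = 12.
A6 applies: 12 + 2 = 14.
A7 applies (level before this adjustment is 14 ≥ 9, so +4): 14 + 4 = 18.
Level 18 exceeds the maximum of 17; capped at 17.
Final offense level: 17.
Criminal history: 16 prior points → Category 5 (15+).
Level 17 falls in the 17 band.
Grid: Level 17 × Category 5 = 64-69 months.

64-69 months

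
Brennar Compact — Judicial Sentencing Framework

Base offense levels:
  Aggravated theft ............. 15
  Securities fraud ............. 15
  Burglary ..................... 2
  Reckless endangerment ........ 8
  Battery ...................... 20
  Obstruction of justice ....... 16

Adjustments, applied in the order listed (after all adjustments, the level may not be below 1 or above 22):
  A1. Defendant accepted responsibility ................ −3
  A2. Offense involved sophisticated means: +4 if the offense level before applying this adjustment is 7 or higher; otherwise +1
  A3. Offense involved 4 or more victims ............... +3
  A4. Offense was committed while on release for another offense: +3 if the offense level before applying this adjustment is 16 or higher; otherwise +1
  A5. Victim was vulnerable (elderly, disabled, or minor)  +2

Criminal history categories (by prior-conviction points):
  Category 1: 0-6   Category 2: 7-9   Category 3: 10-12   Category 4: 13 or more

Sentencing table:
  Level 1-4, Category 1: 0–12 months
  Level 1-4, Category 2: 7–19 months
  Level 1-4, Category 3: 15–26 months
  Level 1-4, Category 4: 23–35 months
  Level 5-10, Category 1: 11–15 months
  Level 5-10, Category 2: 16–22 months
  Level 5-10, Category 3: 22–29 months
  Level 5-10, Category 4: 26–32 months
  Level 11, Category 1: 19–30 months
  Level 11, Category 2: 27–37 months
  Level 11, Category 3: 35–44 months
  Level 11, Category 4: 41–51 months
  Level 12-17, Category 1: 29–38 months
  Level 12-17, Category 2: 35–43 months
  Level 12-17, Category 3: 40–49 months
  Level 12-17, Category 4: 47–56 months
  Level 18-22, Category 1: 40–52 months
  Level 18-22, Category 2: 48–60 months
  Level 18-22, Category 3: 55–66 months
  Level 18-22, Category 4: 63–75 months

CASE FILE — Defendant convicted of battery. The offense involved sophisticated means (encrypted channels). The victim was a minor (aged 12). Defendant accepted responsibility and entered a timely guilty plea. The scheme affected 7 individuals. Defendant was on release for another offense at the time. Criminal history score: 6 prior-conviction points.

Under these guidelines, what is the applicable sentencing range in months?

40-52 months

Base offense level for battery: 20.
A1 applies: 20 − 3 = 17.
A2 applies (level before this adjustment is 17 ≥ 7, so +4): 17 + 4 = 21.
A3 applies: 21 + 3 = 24.
A4 applies (level before this adjustment is 24 ≥ 16, so +3): 24 + 3 = 27.
A5 applies: 27 + 2 = 29.
Level 29 exceeds the maximum of 22; capped at 22.
Final offense level: 22.
Criminal history: 6 prior points → Category 1 (0-6).
Level 22 falls in the 18-22 band.
Grid: Level 18-22 × Category 1 = 40-52 months.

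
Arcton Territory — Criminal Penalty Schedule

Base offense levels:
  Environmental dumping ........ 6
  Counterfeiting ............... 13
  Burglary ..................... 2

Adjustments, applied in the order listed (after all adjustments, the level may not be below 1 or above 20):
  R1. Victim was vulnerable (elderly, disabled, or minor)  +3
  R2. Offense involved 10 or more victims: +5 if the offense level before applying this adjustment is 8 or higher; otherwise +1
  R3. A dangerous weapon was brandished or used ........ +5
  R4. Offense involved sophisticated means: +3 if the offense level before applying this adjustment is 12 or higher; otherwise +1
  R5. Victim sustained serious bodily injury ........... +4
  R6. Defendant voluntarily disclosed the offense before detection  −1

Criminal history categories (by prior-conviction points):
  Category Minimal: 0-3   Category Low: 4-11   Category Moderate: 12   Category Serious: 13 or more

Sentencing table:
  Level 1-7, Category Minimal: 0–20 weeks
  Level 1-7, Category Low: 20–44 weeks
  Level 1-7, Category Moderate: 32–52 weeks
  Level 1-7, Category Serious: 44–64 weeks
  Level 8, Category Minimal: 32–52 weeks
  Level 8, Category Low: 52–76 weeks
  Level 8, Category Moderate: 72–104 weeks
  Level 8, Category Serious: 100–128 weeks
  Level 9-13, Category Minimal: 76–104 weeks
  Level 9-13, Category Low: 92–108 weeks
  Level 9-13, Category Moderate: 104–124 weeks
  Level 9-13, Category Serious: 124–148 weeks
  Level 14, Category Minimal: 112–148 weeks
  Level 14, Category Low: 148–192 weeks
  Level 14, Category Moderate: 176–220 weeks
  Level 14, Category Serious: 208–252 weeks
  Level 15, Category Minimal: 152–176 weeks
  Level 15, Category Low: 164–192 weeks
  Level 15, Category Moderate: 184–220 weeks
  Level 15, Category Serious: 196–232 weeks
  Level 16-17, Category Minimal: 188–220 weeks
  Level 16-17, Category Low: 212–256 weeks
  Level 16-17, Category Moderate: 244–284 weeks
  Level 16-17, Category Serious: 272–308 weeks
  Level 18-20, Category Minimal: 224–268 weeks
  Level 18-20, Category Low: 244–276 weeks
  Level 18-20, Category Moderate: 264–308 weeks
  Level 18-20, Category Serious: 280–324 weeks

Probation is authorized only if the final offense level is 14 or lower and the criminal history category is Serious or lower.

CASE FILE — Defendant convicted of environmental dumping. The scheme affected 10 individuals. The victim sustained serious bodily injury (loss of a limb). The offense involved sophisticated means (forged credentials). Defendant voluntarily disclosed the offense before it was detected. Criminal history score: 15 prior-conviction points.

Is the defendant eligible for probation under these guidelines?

Base offense level for environmental dumping: 6.
R1 does not apply.
R2 applies (level before this adjustment is 6 < 8, so +1): 6 + 1 = 7.
R4 applies (level before this adjustment is 7 < 12, so +1): 7 + 1 = 8.
R5 applies: 8 + 4 = 12.
R6 applies: 12 − 1 = 11.
Final offense level: 11.
Criminal history: 15 prior points → Category Serious (13+).
Level 11 falls in the 9-13 band.
Grid: Level 9-13 × Category Serious = 124-148 weeks.
Probation check: level 11 ≤ 14 and category Serious ≤ Serious → eligible.

Yes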